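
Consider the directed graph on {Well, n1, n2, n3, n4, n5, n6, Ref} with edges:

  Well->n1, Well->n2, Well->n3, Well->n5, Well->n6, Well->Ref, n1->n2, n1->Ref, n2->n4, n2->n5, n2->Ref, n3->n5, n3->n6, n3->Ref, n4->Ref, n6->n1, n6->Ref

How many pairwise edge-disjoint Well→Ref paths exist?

5

Assign every edge capacity 1; by Menger, the answer equals the max flow.
Path Well→Ref (+1); total 1.
Path Well→n1→Ref (+1); total 2.
Path Well→n2→Ref (+1); total 3.
Path Well→n3→Ref (+1); total 4.
Path Well→n6→Ref (+1); total 5.
No residual Well→Ref path; max flow = 5.
Certifying cut of size 5: {Well→Ref, Well→n1, Well→n2, Well→n3, Well→n6}.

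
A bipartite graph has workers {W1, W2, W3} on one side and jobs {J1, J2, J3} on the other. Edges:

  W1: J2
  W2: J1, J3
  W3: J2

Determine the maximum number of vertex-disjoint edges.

2

Unit-capacity flow: source→left, listed edges, right→sink; max matching = max flow.
Augmenting path W1→J2 (+1); matched 1.
Augmenting path W2→J1 (+1); matched 2.
No augmenting path remains; maximum matching = 2.
König certificate: {W2, J2} is a vertex cover of size 2 (every listed pair touches it), so no matching can be larger.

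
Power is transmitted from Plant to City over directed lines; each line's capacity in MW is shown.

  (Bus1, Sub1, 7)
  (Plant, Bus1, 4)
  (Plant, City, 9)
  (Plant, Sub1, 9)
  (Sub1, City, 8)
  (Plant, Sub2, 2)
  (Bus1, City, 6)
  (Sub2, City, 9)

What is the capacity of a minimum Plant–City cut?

23

Augment Plant→City: bottleneck 9, flow now 9.
Augment Plant→Sub2→City: bottleneck 2, flow now 11.
Augment Plant→Bus1→City: bottleneck 4, flow now 15.
Augment Plant→Sub1→City: bottleneck 8, flow now 23.
No augmenting path remains; maximum flow = 23.
By max-flow min-cut, the minimum cut capacity equals the max flow.
In the residual graph, reachable from Plant: {Plant, Sub1}.
Min-cut edges: Plant→Sub2 (2), Plant→Bus1 (4), Plant→City (9), Sub1→City (8); capacity 2 + 4 + 9 + 8 = 23.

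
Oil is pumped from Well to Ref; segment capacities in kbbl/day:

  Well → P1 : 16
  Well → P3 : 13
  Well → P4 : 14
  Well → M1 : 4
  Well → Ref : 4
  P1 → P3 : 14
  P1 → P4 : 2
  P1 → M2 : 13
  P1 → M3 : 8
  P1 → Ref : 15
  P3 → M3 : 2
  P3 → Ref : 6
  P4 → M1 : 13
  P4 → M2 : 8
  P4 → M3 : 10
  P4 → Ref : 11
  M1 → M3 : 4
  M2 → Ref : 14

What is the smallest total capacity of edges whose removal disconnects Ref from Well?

Augment Well→Ref: bottleneck 4, flow now 4.
Augment Well→P1→Ref: bottleneck 15, flow now 19.
Augment Well→P3→Ref: bottleneck 6, flow now 25.
Augment Well→P4→Ref: bottleneck 11, flow now 36.
Augment Well→P1→M2→Ref: bottleneck 1, flow now 37.
Augment Well→P4→M2→Ref: bottleneck 3, flow now 40.
No augmenting path remains; maximum flow = 40.
By max-flow min-cut, the minimum cut capacity equals the max flow.
In the residual graph, reachable from Well: {Well, P3, M1, M3}.
Min-cut edges: Well→P1 (16), Well→P4 (14), Well→Ref (4), P3→Ref (6); capacity 16 + 14 + 4 + 6 = 40.

40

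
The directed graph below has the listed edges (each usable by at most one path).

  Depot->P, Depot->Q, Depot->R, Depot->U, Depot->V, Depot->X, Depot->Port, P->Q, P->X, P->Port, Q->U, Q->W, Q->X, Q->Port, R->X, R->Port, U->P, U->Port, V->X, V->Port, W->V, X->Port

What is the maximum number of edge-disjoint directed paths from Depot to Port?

7

Assign every edge capacity 1; by Menger, the answer equals the max flow.
Path Depot→Port (+1); total 1.
Path Depot→P→Port (+1); total 2.
Path Depot→Q→Port (+1); total 3.
Path Depot→R→Port (+1); total 4.
Path Depot→U→Port (+1); total 5.
Path Depot→V→Port (+1); total 6.
Path Depot→X→Port (+1); total 7.
No residual Depot→Port path; max flow = 7.
Certifying cut of size 7: {Depot→P, Depot→Port, Depot→Q, Depot→R, Depot→U, Depot→V, Depot→X}.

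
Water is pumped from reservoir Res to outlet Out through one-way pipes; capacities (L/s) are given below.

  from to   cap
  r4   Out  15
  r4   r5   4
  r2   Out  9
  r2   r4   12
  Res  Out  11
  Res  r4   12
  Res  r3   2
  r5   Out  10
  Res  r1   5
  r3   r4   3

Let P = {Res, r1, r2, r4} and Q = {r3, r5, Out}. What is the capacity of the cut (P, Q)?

Edges leaving {Res, r1, r2, r4}: Res→r3 (2), Res→Out (11), r2→Out (9), r4→r5 (4), r4→Out (15).
Cut capacity = 2 + 11 + 9 + 4 + 15 = 41.

41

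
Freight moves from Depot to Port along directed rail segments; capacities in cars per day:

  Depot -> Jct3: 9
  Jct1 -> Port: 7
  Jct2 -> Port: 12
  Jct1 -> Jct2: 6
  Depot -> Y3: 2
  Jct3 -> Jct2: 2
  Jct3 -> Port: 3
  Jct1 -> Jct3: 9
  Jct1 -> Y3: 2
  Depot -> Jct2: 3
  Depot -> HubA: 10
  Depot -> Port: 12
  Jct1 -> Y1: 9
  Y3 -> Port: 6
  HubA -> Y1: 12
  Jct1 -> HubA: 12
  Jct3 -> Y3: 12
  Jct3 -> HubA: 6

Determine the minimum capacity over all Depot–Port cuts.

Augment Depot→Port: bottleneck 12, flow now 12.
Augment Depot→Jct3→Port: bottleneck 3, flow now 15.
Augment Depot→Jct2→Port: bottleneck 3, flow now 18.
Augment Depot→Y3→Port: bottleneck 2, flow now 20.
Augment Depot→Jct3→Jct2→Port: bottleneck 2, flow now 22.
Augment Depot→Jct3→Y3→Port: bottleneck 4, flow now 26.
No augmenting path remains; maximum flow = 26.
By max-flow min-cut, the minimum cut capacity equals the max flow.
In the residual graph, reachable from Depot: {Depot, HubA, Y1}.
Min-cut edges: Depot→Jct3 (9), Depot→Jct2 (3), Depot→Y3 (2), Depot→Port (12); capacity 9 + 3 + 2 + 12 = 26.

26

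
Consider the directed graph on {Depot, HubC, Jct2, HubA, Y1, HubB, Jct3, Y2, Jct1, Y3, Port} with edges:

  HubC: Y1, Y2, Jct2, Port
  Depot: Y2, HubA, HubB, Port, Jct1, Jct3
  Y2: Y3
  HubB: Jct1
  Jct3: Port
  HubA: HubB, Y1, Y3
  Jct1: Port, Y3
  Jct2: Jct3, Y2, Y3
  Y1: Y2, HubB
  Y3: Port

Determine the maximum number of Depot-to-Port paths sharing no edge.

Assign every edge capacity 1; by Menger, the answer equals the max flow.
Path Depot→Port (+1); total 1.
Path Depot→Jct3→Port (+1); total 2.
Path Depot→Jct1→Port (+1); total 3.
Path Depot→HubA→Y3→Port (+1); total 4.
No residual Depot→Port path; max flow = 4.
Certifying cut of size 4: {Depot→Jct3, Depot→Port, Jct1→Port, Y3→Port}.

4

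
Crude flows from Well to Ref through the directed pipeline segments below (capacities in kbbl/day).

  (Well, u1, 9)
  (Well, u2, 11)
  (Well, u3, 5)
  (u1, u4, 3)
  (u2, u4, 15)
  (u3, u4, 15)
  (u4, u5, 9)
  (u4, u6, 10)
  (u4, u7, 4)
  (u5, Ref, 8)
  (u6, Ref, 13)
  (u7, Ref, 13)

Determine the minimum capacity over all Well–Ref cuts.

19

Augment Well→u1→u4→u5→Ref: bottleneck 3, flow now 3.
Augment Well→u2→u4→u5→Ref: bottleneck 5, flow now 8.
Augment Well→u2→u4→u6→Ref: bottleneck 6, flow now 14.
Augment Well→u3→u4→u6→Ref: bottleneck 4, flow now 18.
Augment Well→u3→u4→u7→Ref: bottleneck 1, flow now 19.
No augmenting path remains; maximum flow = 19.
By max-flow min-cut, the minimum cut capacity equals the max flow.
In the residual graph, reachable from Well: {Well, u1}.
Min-cut edges: Well→u2 (11), Well→u3 (5), u1→u4 (3); capacity 11 + 5 + 3 = 19.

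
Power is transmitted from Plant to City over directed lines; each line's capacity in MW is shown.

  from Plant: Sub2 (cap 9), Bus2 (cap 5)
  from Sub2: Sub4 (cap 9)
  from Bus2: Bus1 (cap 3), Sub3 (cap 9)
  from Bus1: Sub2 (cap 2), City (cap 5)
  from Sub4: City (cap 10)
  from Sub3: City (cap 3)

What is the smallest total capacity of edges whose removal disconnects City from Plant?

Augment Plant→Sub2→Sub4→City: bottleneck 9, flow now 9.
Augment Plant→Bus2→Bus1→City: bottleneck 3, flow now 12.
Augment Plant→Bus2→Sub3→City: bottleneck 2, flow now 14.
No augmenting path remains; maximum flow = 14.
By max-flow min-cut, the minimum cut capacity equals the max flow.
In the residual graph, reachable from Plant: {Plant}.
Min-cut edges: Plant→Sub2 (9), Plant→Bus2 (5); capacity 9 + 5 = 14.

14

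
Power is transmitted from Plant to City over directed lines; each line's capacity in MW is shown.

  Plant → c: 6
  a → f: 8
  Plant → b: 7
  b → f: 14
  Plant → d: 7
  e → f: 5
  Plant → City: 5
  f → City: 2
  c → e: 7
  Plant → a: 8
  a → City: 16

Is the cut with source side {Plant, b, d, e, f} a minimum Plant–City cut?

Given cut capacity: 8 + 6 + 5 + 2 = 21.
Augment Plant→City: bottleneck 5, flow now 5.
Augment Plant→a→City: bottleneck 8, flow now 13.
Augment Plant→b→f→City: bottleneck 2, flow now 15.
No augmenting path remains; maximum flow = 15.
In the residual graph, reachable from Plant: {Plant, b, c, d, e, f}.
Min-cut edges: Plant→a (8), Plant→City (5), f→City (2); capacity 8 + 5 + 2 = 15.
Cut capacity 21 exceeds the max flow 15, so it is not minimum.

No — its capacity is 21, but the minimum cut has capacity 15.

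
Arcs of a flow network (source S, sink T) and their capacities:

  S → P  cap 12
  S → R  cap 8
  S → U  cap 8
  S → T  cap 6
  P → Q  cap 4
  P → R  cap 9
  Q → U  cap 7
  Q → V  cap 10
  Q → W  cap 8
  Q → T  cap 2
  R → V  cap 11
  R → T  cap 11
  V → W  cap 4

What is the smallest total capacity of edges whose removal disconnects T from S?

Augment S→T: bottleneck 6, flow now 6.
Augment S→R→T: bottleneck 8, flow now 14.
Augment S→P→Q→T: bottleneck 2, flow now 16.
Augment S→P→R→T: bottleneck 3, flow now 19.
No augmenting path remains; maximum flow = 19.
By max-flow min-cut, the minimum cut capacity equals the max flow.
In the residual graph, reachable from S: {S, P, Q, R, U, V, W}.
Min-cut edges: S→T (6), Q→T (2), R→T (11); capacity 6 + 2 + 11 = 19.

19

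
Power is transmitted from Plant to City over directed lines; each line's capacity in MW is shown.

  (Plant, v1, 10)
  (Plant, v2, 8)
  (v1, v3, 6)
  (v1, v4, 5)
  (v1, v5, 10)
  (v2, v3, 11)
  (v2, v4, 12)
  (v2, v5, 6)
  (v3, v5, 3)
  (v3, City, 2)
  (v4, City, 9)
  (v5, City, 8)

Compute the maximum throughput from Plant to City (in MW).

Augment Plant→v1→v3→City: bottleneck 2, flow now 2.
Augment Plant→v1→v4→City: bottleneck 5, flow now 7.
Augment Plant→v1→v5→City: bottleneck 3, flow now 10.
Augment Plant→v2→v4→City: bottleneck 4, flow now 14.
Augment Plant→v2→v5→City: bottleneck 4, flow now 18.
No augmenting path remains; maximum flow = 18.
In the residual graph, reachable from Plant: {Plant}.
Min-cut edges: Plant→v1 (10), Plant→v2 (8); capacity 10 + 8 = 18.
This cut is saturated, so no flow can exceed 18.

18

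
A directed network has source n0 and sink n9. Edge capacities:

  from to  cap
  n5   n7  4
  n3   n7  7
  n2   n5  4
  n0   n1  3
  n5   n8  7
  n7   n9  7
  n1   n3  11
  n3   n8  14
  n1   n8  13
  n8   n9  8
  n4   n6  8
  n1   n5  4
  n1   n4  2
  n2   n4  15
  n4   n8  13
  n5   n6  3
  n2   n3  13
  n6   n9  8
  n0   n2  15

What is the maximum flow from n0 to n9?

Augment n0→n1→n8→n9: bottleneck 3, flow now 3.
Augment n0→n2→n3→n7→n9: bottleneck 7, flow now 10.
Augment n0→n2→n3→n8→n9: bottleneck 5, flow now 15.
Augment n0→n2→n4→n6→n9: bottleneck 3, flow now 18.
No augmenting path remains; maximum flow = 18.
In the residual graph, reachable from n0: {n0}.
Min-cut edges: n0→n1 (3), n0→n2 (15); capacity 3 + 15 = 18.
This cut is saturated, so no flow can exceed 18.

18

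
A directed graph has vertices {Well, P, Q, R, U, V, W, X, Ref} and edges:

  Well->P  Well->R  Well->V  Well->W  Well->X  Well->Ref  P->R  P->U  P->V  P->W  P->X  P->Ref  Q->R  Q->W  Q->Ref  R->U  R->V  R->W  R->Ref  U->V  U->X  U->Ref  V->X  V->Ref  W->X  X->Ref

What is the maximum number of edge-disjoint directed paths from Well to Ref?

Assign every edge capacity 1; by Menger, the answer equals the max flow.
Path Well→Ref (+1); total 1.
Path Well→P→Ref (+1); total 2.
Path Well→R→Ref (+1); total 3.
Path Well→V→Ref (+1); total 4.
Path Well→X→Ref (+1); total 5.
No residual Well→Ref path; max flow = 5.
Certifying cut of size 5: {Well→P, Well→R, Well→Ref, Well→V, X→Ref}.

5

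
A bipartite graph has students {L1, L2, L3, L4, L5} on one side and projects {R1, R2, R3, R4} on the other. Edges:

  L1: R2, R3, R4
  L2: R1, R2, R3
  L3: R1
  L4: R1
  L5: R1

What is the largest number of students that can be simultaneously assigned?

3

Unit-capacity flow: source→left, listed edges, right→sink; max matching = max flow.
Augmenting path L1→R2 (+1); matched 1.
Augmenting path L2→R1 (+1); matched 2.
Augmenting path L3→R1→L2→R3 (+1); matched 3.
No augmenting path remains; maximum matching = 3.
König certificate: {L1, L2, R1} is a vertex cover of size 3 (every listed pair touches it), so no matching can be larger.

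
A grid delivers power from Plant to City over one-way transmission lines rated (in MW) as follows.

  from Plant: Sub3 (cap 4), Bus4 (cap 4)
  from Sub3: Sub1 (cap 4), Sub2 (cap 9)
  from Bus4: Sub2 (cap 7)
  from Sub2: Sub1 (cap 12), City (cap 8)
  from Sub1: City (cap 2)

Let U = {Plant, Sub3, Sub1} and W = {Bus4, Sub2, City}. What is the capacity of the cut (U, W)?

15

Edges leaving {Plant, Sub3, Sub1}: Plant→Bus4 (4), Sub3→Sub2 (9), Sub1→City (2).
Cut capacity = 4 + 9 + 2 = 15.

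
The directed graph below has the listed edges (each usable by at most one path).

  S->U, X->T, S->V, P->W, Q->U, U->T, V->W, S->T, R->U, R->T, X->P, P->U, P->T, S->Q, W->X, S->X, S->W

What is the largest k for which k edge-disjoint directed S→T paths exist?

Assign every edge capacity 1; by Menger, the answer equals the max flow.
Path S→T (+1); total 1.
Path S→U→T (+1); total 2.
Path S→X→T (+1); total 3.
Path S→W→X→P→T (+1); total 4.
No residual S→T path; max flow = 4.
Certifying cut of size 4: {S→T, S→X, U→T, W→X}.

4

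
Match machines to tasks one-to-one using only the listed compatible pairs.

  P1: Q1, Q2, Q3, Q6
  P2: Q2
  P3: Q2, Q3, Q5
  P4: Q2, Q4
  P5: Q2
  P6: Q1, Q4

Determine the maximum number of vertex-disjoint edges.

5

Unit-capacity flow: source→left, listed edges, right→sink; max matching = max flow.
Augmenting path P1→Q1 (+1); matched 1.
Augmenting path P2→Q2 (+1); matched 2.
Augmenting path P3→Q3 (+1); matched 3.
Augmenting path P4→Q4 (+1); matched 4.
Augmenting path P6→Q1→P1→Q6 (+1); matched 5.
No augmenting path remains; maximum matching = 5.
König certificate: {P1, P3, P4, P6, Q2} is a vertex cover of size 5 (every listed pair touches it), so no matching can be larger.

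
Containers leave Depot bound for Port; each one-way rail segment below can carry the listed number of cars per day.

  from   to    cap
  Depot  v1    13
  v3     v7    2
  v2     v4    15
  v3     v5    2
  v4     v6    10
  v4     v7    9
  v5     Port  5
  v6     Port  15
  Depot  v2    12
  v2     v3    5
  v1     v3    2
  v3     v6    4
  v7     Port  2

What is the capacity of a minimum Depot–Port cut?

Augment Depot→v1→v3→v5→Port: bottleneck 2, flow now 2.
Augment Depot→v2→v3→v6→Port: bottleneck 4, flow now 6.
Augment Depot→v2→v3→v7→Port: bottleneck 1, flow now 7.
Augment Depot→v2→v4→v6→Port: bottleneck 7, flow now 14.
No augmenting path remains; maximum flow = 14.
By max-flow min-cut, the minimum cut capacity equals the max flow.
In the residual graph, reachable from Depot: {Depot, v1}.
Min-cut edges: Depot→v2 (12), v1→v3 (2); capacity 12 + 2 = 14.

14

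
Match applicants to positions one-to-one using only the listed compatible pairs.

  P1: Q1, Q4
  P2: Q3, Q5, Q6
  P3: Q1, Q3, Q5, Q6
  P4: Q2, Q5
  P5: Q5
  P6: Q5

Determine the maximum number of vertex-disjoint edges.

5

Unit-capacity flow: source→left, listed edges, right→sink; max matching = max flow.
Augmenting path P1→Q1 (+1); matched 1.
Augmenting path P2→Q3 (+1); matched 2.
Augmenting path P3→Q5 (+1); matched 3.
Augmenting path P4→Q2 (+1); matched 4.
Augmenting path P5→Q5→P3→Q6 (+1); matched 5.
No augmenting path remains; maximum matching = 5.
König certificate: {P1, P2, P3, P4, Q5} is a vertex cover of size 5 (every listed pair touches it), so no matching can be larger.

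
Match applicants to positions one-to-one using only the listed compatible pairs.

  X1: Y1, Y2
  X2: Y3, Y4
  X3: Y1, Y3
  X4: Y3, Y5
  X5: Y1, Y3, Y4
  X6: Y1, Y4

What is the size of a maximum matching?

Unit-capacity flow: source→left, listed edges, right→sink; max matching = max flow.
Augmenting path X1→Y1 (+1); matched 1.
Augmenting path X2→Y3 (+1); matched 2.
Augmenting path X4→Y5 (+1); matched 3.
Augmenting path X5→Y4 (+1); matched 4.
Augmenting path X3→Y1→X1→Y2 (+1); matched 5.
No augmenting path remains; maximum matching = 5.
König certificate: {X1, X4, Y1, Y3, Y4} is a vertex cover of size 5 (every listed pair touches it), so no matching can be larger.

5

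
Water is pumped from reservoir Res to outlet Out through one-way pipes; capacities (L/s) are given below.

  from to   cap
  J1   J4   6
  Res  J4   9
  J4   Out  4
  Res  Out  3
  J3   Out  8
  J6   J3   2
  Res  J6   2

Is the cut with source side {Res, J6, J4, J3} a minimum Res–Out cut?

No — its capacity is 15, but the minimum cut has capacity 9.

Given cut capacity: 3 + 4 + 8 = 15.
Augment Res→Out: bottleneck 3, flow now 3.
Augment Res→J4→Out: bottleneck 4, flow now 7.
Augment Res→J6→J3→Out: bottleneck 2, flow now 9.
No augmenting path remains; maximum flow = 9.
In the residual graph, reachable from Res: {Res, J4}.
Min-cut edges: Res→J6 (2), Res→Out (3), J4→Out (4); capacity 2 + 3 + 4 = 9.
Cut capacity 15 exceeds the max flow 9, so it is not minimum.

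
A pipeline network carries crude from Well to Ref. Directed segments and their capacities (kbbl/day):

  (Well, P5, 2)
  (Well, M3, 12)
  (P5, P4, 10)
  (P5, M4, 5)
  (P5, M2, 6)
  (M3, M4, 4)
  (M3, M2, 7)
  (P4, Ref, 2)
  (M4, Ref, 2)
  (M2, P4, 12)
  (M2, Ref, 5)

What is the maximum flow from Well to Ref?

Augment Well→P5→P4→Ref: bottleneck 2, flow now 2.
Augment Well→M3→M4→Ref: bottleneck 2, flow now 4.
Augment Well→M3→M2→Ref: bottleneck 5, flow now 9.
No augmenting path remains; maximum flow = 9.
In the residual graph, reachable from Well: {Well, P5, M3, P4, M4, M2}.
Min-cut edges: P4→Ref (2), M4→Ref (2), M2→Ref (5); capacity 2 + 2 + 5 = 9.
This cut is saturated, so no flow can exceed 9.

9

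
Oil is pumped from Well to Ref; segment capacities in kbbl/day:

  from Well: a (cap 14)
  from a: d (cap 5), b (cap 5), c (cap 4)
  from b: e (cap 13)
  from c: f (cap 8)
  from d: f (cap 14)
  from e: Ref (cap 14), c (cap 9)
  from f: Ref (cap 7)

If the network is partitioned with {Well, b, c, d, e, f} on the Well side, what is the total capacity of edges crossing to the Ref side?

35

Edges leaving {Well, b, c, d, e, f}: Well→a (14), e→Ref (14), f→Ref (7).
Cut capacity = 14 + 14 + 7 = 35.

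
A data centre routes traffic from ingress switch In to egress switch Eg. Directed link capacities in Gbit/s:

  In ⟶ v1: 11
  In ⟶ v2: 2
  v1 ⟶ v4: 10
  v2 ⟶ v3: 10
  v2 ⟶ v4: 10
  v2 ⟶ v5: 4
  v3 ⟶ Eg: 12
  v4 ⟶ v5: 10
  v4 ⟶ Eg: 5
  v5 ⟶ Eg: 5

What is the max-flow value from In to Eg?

12

Augment In→v1→v4→Eg: bottleneck 5, flow now 5.
Augment In→v2→v3→Eg: bottleneck 2, flow now 7.
Augment In→v1→v4→v5→Eg: bottleneck 5, flow now 12.
No augmenting path remains; maximum flow = 12.
In the residual graph, reachable from In: {In, v1}.
Min-cut edges: In→v2 (2), v1→v4 (10); capacity 2 + 10 = 12.
This cut is saturated, so no flow can exceed 12.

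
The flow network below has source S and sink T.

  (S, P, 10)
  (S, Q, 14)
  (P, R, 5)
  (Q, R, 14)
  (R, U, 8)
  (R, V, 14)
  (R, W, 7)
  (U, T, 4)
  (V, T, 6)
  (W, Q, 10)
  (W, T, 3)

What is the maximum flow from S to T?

13

Augment S→P→R→U→T: bottleneck 4, flow now 4.
Augment S→P→R→V→T: bottleneck 1, flow now 5.
Augment S→Q→R→V→T: bottleneck 5, flow now 10.
Augment S→Q→R→W→T: bottleneck 3, flow now 13.
No augmenting path remains; maximum flow = 13.
In the residual graph, reachable from S: {S, P, Q, R, U, V, W}.
Min-cut edges: U→T (4), V→T (6), W→T (3); capacity 4 + 6 + 3 = 13.
This cut is saturated, so no flow can exceed 13.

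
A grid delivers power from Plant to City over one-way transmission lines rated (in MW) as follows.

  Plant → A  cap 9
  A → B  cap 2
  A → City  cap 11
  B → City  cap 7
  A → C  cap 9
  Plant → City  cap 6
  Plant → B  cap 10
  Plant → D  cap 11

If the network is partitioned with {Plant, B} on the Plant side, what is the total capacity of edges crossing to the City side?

Edges leaving {Plant, B}: Plant→A (9), Plant→D (11), Plant→City (6), B→City (7).
Cut capacity = 9 + 11 + 6 + 7 = 33.

33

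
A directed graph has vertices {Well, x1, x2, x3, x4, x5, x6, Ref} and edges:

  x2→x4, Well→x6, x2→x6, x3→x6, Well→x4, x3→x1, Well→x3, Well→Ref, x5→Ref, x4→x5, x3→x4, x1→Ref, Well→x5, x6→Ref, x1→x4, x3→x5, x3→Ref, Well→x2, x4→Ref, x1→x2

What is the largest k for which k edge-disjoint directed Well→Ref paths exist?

Assign every edge capacity 1; by Menger, the answer equals the max flow.
Path Well→Ref (+1); total 1.
Path Well→x3→Ref (+1); total 2.
Path Well→x4→Ref (+1); total 3.
Path Well→x5→Ref (+1); total 4.
Path Well→x6→Ref (+1); total 5.
No residual Well→Ref path; max flow = 5.
Certifying cut of size 5: {Well→Ref, Well→x3, x4→Ref, x5→Ref, x6→Ref}.

5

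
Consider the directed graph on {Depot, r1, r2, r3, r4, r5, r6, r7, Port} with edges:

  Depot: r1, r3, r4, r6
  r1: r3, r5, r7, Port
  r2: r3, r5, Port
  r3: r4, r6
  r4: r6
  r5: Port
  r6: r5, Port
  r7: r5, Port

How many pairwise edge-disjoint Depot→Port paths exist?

Assign every edge capacity 1; by Menger, the answer equals the max flow.
Path Depot→r1→Port (+1); total 1.
Path Depot→r6→Port (+1); total 2.
Path Depot→r3→r6→r5→Port (+1); total 3.
No residual Depot→Port path; max flow = 3.
Certifying cut of size 3: {Depot→r1, r6→Port, r6→r5}.

3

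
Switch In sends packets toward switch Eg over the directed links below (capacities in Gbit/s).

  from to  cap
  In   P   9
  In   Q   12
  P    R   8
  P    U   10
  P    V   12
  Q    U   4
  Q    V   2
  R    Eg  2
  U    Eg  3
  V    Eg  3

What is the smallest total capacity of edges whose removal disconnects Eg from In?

8

Augment In→P→R→Eg: bottleneck 2, flow now 2.
Augment In→P→U→Eg: bottleneck 3, flow now 5.
Augment In→P→V→Eg: bottleneck 3, flow now 8.
No augmenting path remains; maximum flow = 8.
By max-flow min-cut, the minimum cut capacity equals the max flow.
In the residual graph, reachable from In: {In, P, Q, R, U, V}.
Min-cut edges: R→Eg (2), U→Eg (3), V→Eg (3); capacity 2 + 3 + 3 = 8.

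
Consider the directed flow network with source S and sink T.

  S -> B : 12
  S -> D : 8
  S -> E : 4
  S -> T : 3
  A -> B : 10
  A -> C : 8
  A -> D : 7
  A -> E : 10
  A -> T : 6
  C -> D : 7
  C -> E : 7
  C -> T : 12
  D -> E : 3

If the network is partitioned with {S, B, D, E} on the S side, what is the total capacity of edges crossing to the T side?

3

Edges leaving {S, B, D, E}: S→T (3).
Cut capacity = 3 = 3.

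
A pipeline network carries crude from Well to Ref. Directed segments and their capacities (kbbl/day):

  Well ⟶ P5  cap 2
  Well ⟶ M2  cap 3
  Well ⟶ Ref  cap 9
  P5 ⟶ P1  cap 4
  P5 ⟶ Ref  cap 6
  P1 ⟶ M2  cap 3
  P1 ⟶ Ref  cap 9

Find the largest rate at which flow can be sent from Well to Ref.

11

Augment Well→Ref: bottleneck 9, flow now 9.
Augment Well→P5→Ref: bottleneck 2, flow now 11.
No augmenting path remains; maximum flow = 11.
In the residual graph, reachable from Well: {Well, M2}.
Min-cut edges: Well→P5 (2), Well→Ref (9); capacity 2 + 9 = 11.
This cut is saturated, so no flow can exceed 11.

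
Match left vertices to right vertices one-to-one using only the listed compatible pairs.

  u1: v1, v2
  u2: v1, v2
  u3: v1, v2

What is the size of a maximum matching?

2

Unit-capacity flow: source→left, listed edges, right→sink; max matching = max flow.
Augmenting path u1→v1 (+1); matched 1.
Augmenting path u2→v2 (+1); matched 2.
No augmenting path remains; maximum matching = 2.
König certificate: {v1, v2} is a vertex cover of size 2 (every listed pair touches it), so no matching can be larger.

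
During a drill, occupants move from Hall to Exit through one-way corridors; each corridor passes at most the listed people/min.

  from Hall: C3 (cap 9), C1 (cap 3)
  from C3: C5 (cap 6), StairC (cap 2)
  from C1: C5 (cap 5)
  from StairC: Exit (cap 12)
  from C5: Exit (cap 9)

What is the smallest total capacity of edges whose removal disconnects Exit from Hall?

Augment Hall→C3→StairC→Exit: bottleneck 2, flow now 2.
Augment Hall→C3→C5→Exit: bottleneck 6, flow now 8.
Augment Hall→C1→C5→Exit: bottleneck 3, flow now 11.
No augmenting path remains; maximum flow = 11.
By max-flow min-cut, the minimum cut capacity equals the max flow.
In the residual graph, reachable from Hall: {Hall, C3}.
Min-cut edges: Hall→C1 (3), C3→StairC (2), C3→C5 (6); capacity 3 + 2 + 6 = 11.

11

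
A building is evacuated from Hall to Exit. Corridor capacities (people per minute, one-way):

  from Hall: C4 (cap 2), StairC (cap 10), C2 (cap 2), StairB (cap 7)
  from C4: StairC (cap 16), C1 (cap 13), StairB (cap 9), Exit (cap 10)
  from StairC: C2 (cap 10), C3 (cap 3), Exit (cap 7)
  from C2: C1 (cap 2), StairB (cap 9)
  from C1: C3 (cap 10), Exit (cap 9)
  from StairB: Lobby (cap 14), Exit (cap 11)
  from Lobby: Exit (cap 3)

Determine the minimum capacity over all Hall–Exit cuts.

Augment Hall→C4→Exit: bottleneck 2, flow now 2.
Augment Hall→StairC→Exit: bottleneck 7, flow now 9.
Augment Hall→StairB→Exit: bottleneck 7, flow now 16.
Augment Hall→C2→C1→Exit: bottleneck 2, flow now 18.
Augment Hall→StairC→C2→StairB→Exit: bottleneck 3, flow now 21.
No augmenting path remains; maximum flow = 21.
By max-flow min-cut, the minimum cut capacity equals the max flow.
In the residual graph, reachable from Hall: {Hall}.
Min-cut edges: Hall→C4 (2), Hall→StairC (10), Hall→C2 (2), Hall→StairB (7); capacity 2 + 10 + 2 + 7 = 21.

21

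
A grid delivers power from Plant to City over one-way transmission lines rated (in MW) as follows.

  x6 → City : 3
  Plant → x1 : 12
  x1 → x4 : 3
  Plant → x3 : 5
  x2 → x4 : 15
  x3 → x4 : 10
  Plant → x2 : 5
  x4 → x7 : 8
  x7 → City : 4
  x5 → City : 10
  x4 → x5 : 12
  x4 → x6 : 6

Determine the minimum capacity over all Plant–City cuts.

13

Augment Plant→x1→x4→x5→City: bottleneck 3, flow now 3.
Augment Plant→x2→x4→x5→City: bottleneck 5, flow now 8.
Augment Plant→x3→x4→x5→City: bottleneck 2, flow now 10.
Augment Plant→x3→x4→x6→City: bottleneck 3, flow now 13.
No augmenting path remains; maximum flow = 13.
By max-flow min-cut, the minimum cut capacity equals the max flow.
In the residual graph, reachable from Plant: {Plant, x1}.
Min-cut edges: Plant→x2 (5), Plant→x3 (5), x1→x4 (3); capacity 5 + 5 + 3 = 13.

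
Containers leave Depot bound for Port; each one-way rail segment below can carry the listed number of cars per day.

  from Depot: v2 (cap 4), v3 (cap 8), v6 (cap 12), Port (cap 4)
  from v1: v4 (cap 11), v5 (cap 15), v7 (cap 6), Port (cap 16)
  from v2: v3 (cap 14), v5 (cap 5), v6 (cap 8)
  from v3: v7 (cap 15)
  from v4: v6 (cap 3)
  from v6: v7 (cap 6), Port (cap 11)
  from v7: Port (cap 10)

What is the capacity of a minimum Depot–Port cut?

25

Augment Depot→Port: bottleneck 4, flow now 4.
Augment Depot→v6→Port: bottleneck 11, flow now 15.
Augment Depot→v3→v7→Port: bottleneck 8, flow now 23.
Augment Depot→v6→v7→Port: bottleneck 1, flow now 24.
Augment Depot→v2→v3→v7→Port: bottleneck 1, flow now 25.
No augmenting path remains; maximum flow = 25.
By max-flow min-cut, the minimum cut capacity equals the max flow.
In the residual graph, reachable from Depot: {Depot, v2, v3, v5, v6, v7}.
Min-cut edges: Depot→Port (4), v6→Port (11), v7→Port (10); capacity 4 + 11 + 10 = 25.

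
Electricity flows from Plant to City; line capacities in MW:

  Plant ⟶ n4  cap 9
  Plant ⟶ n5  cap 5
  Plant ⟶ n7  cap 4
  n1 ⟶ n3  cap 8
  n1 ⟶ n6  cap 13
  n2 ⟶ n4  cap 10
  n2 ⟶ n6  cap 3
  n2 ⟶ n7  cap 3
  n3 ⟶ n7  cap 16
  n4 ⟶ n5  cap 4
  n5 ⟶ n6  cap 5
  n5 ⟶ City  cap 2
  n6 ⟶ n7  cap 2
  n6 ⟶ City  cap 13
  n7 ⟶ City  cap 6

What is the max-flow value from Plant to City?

11

Augment Plant→n5→City: bottleneck 2, flow now 2.
Augment Plant→n7→City: bottleneck 4, flow now 6.
Augment Plant→n5→n6→City: bottleneck 3, flow now 9.
Augment Plant→n4→n5→n6→City: bottleneck 2, flow now 11.
No augmenting path remains; maximum flow = 11.
In the residual graph, reachable from Plant: {Plant, n4, n5}.
Min-cut edges: Plant→n7 (4), n5→n6 (5), n5→City (2); capacity 4 + 5 + 2 = 11.
This cut is saturated, so no flow can exceed 11.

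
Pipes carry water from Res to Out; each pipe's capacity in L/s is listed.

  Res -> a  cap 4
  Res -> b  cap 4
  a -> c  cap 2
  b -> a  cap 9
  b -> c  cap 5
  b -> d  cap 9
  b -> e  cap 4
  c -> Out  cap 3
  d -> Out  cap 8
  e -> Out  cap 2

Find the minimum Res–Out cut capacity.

6

Augment Res→a→c→Out: bottleneck 2, flow now 2.
Augment Res→b→c→Out: bottleneck 1, flow now 3.
Augment Res→b→d→Out: bottleneck 3, flow now 6.
No augmenting path remains; maximum flow = 6.
By max-flow min-cut, the minimum cut capacity equals the max flow.
In the residual graph, reachable from Res: {Res, a}.
Min-cut edges: Res→b (4), a→c (2); capacity 4 + 2 = 6.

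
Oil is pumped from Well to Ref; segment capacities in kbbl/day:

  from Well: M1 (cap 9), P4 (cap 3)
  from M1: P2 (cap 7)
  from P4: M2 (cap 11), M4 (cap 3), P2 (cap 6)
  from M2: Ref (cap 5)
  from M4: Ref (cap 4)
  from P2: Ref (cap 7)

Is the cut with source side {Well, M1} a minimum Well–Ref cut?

Given cut capacity: 3 + 7 = 10.
Augment Well→M1→P2→Ref: bottleneck 7, flow now 7.
Augment Well→P4→M2→Ref: bottleneck 3, flow now 10.
No augmenting path remains; maximum flow = 10.
Cut capacity 10 equals the max flow, so it is a minimum cut.

Yes — it is a minimum cut (capacity 10).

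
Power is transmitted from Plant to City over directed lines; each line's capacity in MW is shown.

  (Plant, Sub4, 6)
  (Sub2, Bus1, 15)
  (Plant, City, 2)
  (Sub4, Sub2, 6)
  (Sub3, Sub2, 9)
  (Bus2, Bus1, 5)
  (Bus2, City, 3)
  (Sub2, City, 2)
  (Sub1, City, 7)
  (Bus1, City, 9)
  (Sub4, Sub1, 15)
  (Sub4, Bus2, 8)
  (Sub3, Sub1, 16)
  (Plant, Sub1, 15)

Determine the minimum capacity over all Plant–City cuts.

15

Augment Plant→City: bottleneck 2, flow now 2.
Augment Plant→Sub1→City: bottleneck 7, flow now 9.
Augment Plant→Sub4→Bus2→City: bottleneck 3, flow now 12.
Augment Plant→Sub4→Sub2→City: bottleneck 2, flow now 14.
Augment Plant→Sub4→Bus2→Bus1→City: bottleneck 1, flow now 15.
No augmenting path remains; maximum flow = 15.
By max-flow min-cut, the minimum cut capacity equals the max flow.
In the residual graph, reachable from Plant: {Plant, Sub1}.
Min-cut edges: Plant→Sub4 (6), Plant→City (2), Sub1→City (7); capacity 6 + 2 + 7 = 15.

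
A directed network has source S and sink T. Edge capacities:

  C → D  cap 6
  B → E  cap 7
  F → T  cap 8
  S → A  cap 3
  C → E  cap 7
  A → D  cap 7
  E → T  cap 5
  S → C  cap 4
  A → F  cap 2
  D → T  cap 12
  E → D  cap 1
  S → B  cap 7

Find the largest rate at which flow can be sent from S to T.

Augment S→A→D→T: bottleneck 3, flow now 3.
Augment S→B→E→T: bottleneck 5, flow now 8.
Augment S→C→D→T: bottleneck 4, flow now 12.
Augment S→B→E→D→T: bottleneck 1, flow now 13.
No augmenting path remains; maximum flow = 13.
In the residual graph, reachable from S: {S, B, E}.
Min-cut edges: S→A (3), S→C (4), E→D (1), E→T (5); capacity 3 + 4 + 1 + 5 = 13.
This cut is saturated, so no flow can exceed 13.

13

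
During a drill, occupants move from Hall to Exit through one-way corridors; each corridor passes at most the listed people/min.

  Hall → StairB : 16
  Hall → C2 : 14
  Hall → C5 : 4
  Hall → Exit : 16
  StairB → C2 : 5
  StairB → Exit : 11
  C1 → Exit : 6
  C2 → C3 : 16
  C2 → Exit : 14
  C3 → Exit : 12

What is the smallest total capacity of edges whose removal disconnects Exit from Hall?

Augment Hall→Exit: bottleneck 16, flow now 16.
Augment Hall→StairB→Exit: bottleneck 11, flow now 27.
Augment Hall→C2→Exit: bottleneck 14, flow now 41.
Augment Hall→StairB→C2→C3→Exit: bottleneck 5, flow now 46.
No augmenting path remains; maximum flow = 46.
By max-flow min-cut, the minimum cut capacity equals the max flow.
In the residual graph, reachable from Hall: {Hall, C5}.
Min-cut edges: Hall→StairB (16), Hall→C2 (14), Hall→Exit (16); capacity 16 + 14 + 16 = 46.

46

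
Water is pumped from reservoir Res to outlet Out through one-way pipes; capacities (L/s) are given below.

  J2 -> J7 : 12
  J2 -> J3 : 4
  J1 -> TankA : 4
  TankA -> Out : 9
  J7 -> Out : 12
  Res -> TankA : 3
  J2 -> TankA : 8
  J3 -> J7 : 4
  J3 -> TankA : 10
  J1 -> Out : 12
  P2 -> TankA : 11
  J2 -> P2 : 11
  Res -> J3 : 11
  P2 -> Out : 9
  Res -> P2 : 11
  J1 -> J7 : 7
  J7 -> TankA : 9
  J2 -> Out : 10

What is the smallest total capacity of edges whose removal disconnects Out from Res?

Augment Res→P2→Out: bottleneck 9, flow now 9.
Augment Res→TankA→Out: bottleneck 3, flow now 12.
Augment Res→J3→J7→Out: bottleneck 4, flow now 16.
Augment Res→J3→TankA→Out: bottleneck 6, flow now 22.
No augmenting path remains; maximum flow = 22.
By max-flow min-cut, the minimum cut capacity equals the max flow.
In the residual graph, reachable from Res: {Res, J3, P2, TankA}.
Min-cut edges: J3→J7 (4), P2→Out (9), TankA→Out (9); capacity 4 + 9 + 9 = 22.

22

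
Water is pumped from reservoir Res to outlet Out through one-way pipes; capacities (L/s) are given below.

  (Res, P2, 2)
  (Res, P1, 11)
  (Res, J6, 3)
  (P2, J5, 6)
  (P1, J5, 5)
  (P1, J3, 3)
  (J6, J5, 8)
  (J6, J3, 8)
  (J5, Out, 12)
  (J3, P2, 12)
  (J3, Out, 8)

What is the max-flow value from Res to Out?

13

Augment Res→P2→J5→Out: bottleneck 2, flow now 2.
Augment Res→P1→J5→Out: bottleneck 5, flow now 7.
Augment Res→P1→J3→Out: bottleneck 3, flow now 10.
Augment Res→J6→J5→Out: bottleneck 3, flow now 13.
No augmenting path remains; maximum flow = 13.
In the residual graph, reachable from Res: {Res, P1}.
Min-cut edges: Res→P2 (2), Res→J6 (3), P1→J5 (5), P1→J3 (3); capacity 2 + 3 + 5 + 3 = 13.
This cut is saturated, so no flow can exceed 13.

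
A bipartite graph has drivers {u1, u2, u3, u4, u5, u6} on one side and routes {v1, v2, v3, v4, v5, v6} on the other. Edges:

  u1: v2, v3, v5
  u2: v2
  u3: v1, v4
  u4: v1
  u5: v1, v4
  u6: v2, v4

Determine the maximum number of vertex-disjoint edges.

Unit-capacity flow: source→left, listed edges, right→sink; max matching = max flow.
Augmenting path u1→v2 (+1); matched 1.
Augmenting path u3→v1 (+1); matched 2.
Augmenting path u5→v4 (+1); matched 3.
Augmenting path u2→v2→u1→v3 (+1); matched 4.
No augmenting path remains; maximum matching = 4.
König certificate: {u1, v1, v2, v4} is a vertex cover of size 4 (every listed pair touches it), so no matching can be larger.

4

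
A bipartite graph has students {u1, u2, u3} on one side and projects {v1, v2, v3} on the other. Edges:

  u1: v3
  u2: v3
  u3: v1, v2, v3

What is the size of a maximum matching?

Unit-capacity flow: source→left, listed edges, right→sink; max matching = max flow.
Augmenting path u1→v3 (+1); matched 1.
Augmenting path u3→v1 (+1); matched 2.
No augmenting path remains; maximum matching = 2.
König certificate: {u3, v3} is a vertex cover of size 2 (every listed pair touches it), so no matching can be larger.

2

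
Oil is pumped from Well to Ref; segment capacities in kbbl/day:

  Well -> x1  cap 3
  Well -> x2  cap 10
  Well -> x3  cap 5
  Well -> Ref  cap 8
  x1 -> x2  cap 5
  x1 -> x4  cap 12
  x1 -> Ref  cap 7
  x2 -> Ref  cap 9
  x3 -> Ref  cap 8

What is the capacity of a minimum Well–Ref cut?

Augment Well→Ref: bottleneck 8, flow now 8.
Augment Well→x1→Ref: bottleneck 3, flow now 11.
Augment Well→x2→Ref: bottleneck 9, flow now 20.
Augment Well→x3→Ref: bottleneck 5, flow now 25.
No augmenting path remains; maximum flow = 25.
By max-flow min-cut, the minimum cut capacity equals the max flow.
In the residual graph, reachable from Well: {Well, x2}.
Min-cut edges: Well→x1 (3), Well→x3 (5), Well→Ref (8), x2→Ref (9); capacity 3 + 5 + 8 + 9 = 25.

25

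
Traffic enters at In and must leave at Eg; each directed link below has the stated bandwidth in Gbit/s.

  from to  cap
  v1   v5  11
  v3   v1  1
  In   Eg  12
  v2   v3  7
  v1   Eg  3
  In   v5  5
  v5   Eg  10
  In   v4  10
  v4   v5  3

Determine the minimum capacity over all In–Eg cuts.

Augment In→Eg: bottleneck 12, flow now 12.
Augment In→v5→Eg: bottleneck 5, flow now 17.
Augment In→v4→v5→Eg: bottleneck 3, flow now 20.
No augmenting path remains; maximum flow = 20.
By max-flow min-cut, the minimum cut capacity equals the max flow.
In the residual graph, reachable from In: {In, v4}.
Min-cut edges: In→v5 (5), In→Eg (12), v4→v5 (3); capacity 5 + 12 + 3 = 20.

20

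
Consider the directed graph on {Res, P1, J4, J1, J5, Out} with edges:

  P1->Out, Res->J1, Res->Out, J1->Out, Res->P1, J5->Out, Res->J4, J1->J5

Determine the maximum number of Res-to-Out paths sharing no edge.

Assign every edge capacity 1; by Menger, the answer equals the max flow.
Path Res→Out (+1); total 1.
Path Res→P1→Out (+1); total 2.
Path Res→J1→Out (+1); total 3.
No residual Res→Out path; max flow = 3.
Certifying cut of size 3: {Res→J1, Res→Out, Res→P1}.

3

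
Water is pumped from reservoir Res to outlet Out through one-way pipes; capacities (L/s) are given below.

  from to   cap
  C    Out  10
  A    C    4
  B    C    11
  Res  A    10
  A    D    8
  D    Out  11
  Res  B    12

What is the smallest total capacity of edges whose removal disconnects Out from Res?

Augment Res→A→C→Out: bottleneck 4, flow now 4.
Augment Res→A→D→Out: bottleneck 6, flow now 10.
Augment Res→B→C→Out: bottleneck 6, flow now 16.
Augment Res→B→C→A→D→Out: bottleneck 2, flow now 18. (uses reverse residual edge)
No augmenting path remains; maximum flow = 18.
By max-flow min-cut, the minimum cut capacity equals the max flow.
In the residual graph, reachable from Res: {Res, A, B, C}.
Min-cut edges: A→D (8), C→Out (10); capacity 8 + 10 = 18.

18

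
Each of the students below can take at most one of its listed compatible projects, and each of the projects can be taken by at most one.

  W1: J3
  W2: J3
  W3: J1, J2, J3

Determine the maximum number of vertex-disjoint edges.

Unit-capacity flow: source→left, listed edges, right→sink; max matching = max flow.
Augmenting path W1→J3 (+1); matched 1.
Augmenting path W3→J1 (+1); matched 2.
No augmenting path remains; maximum matching = 2.
König certificate: {W3, J3} is a vertex cover of size 2 (every listed pair touches it), so no matching can be larger.

2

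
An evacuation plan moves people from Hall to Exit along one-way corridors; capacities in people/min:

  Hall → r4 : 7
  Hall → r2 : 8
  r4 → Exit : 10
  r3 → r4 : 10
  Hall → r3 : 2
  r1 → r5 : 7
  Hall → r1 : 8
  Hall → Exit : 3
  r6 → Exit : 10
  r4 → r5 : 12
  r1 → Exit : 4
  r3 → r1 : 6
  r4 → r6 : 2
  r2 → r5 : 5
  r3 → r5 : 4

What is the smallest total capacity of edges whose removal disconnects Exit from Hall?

Augment Hall→Exit: bottleneck 3, flow now 3.
Augment Hall→r1→Exit: bottleneck 4, flow now 7.
Augment Hall→r4→Exit: bottleneck 7, flow now 14.
Augment Hall→r3→r4→Exit: bottleneck 2, flow now 16.
No augmenting path remains; maximum flow = 16.
By max-flow min-cut, the minimum cut capacity equals the max flow.
In the residual graph, reachable from Hall: {Hall, r1, r2, r5}.
Min-cut edges: Hall→r3 (2), Hall→r4 (7), Hall→Exit (3), r1→Exit (4); capacity 2 + 7 + 3 + 4 = 16.

16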